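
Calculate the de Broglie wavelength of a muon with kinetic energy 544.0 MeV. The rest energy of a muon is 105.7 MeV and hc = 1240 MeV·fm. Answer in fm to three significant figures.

Total energy E = KE + m₀c² = 544.0 + 105.7 = 649.7 MeV.
(pc)² = E² − (m₀c²)² = (649.7)² − (105.7)² = 4.109 × 10⁵ MeV², so pc = 641.0 MeV.
λ = hc/(pc) = 1240 MeV·fm / 641.0 MeV = 1.93 fm.

λ = 1.93 fm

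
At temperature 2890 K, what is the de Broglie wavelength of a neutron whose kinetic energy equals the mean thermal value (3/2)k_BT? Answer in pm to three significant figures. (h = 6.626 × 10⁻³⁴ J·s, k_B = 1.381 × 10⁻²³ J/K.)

λ = 46.8 pm

KE = (3/2)k_BT = 1.5 × 1.381 × 10⁻²³ × 2890 = 5.987 × 10⁻²⁰ J.
p = √(2mKE) = √(2 × 1.675 × 10⁻²⁷ × 5.987 × 10⁻²⁰) = 1.416 × 10⁻²³ kg·m/s.
λ = h/p = 4.68 × 10⁻¹¹ m = 46.8 pm.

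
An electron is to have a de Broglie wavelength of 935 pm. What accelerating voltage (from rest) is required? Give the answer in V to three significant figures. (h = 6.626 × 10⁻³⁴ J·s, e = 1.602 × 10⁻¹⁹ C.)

p = h/λ = 6.626 × 10⁻³⁴ / 9.350 × 10⁻¹⁰ = 7.087 × 10⁻²⁵ kg·m/s.
KE = p²/(2m) = 2.757 × 10⁻¹⁹ J.
V = KE/e = 2.757 × 10⁻¹⁹ / (1.602 × 10⁻¹⁹) = 1.72 V.

V = 1.72 V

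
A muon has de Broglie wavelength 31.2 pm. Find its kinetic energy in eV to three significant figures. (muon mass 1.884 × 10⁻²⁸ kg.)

KE = 7.47 eV

p = h/λ = 6.626 × 10⁻³⁴ / 3.120 × 10⁻¹¹ = 2.124 × 10⁻²³ kg·m/s.
KE = p²/(2m) = (2.124 × 10⁻²³)² / (2 × 1.884 × 10⁻²⁸) = 1.197 × 10⁻¹⁸ J = 7.47 eV.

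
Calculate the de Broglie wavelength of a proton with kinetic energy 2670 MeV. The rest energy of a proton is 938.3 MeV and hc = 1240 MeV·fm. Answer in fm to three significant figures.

λ = 0.356 fm

Total energy E = KE + m₀c² = 2670 + 938.3 = 3608.3 MeV.
(pc)² = E² − (m₀c²)² = (3608.3)² − (938.3)² = 1.214 × 10⁷ MeV², so pc = 3484 MeV.
λ = hc/(pc) = 1240 MeV·fm / 3484 MeV = 0.356 fm.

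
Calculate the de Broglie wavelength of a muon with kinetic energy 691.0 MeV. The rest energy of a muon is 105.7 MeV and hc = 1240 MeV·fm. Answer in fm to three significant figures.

Total energy E = KE + m₀c² = 691.0 + 105.7 = 796.7 MeV.
(pc)² = E² − (m₀c²)² = (796.7)² − (105.7)² = 6.236 × 10⁵ MeV², so pc = 789.7 MeV.
λ = hc/(pc) = 1240 MeV·fm / 789.7 MeV = 1.57 fm.

λ = 1.57 fm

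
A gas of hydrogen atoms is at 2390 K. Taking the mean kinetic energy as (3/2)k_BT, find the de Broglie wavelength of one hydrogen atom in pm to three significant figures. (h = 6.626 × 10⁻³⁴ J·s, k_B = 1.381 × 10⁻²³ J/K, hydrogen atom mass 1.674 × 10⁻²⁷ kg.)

KE = (3/2)k_BT = 1.5 × 1.381 × 10⁻²³ × 2390 = 4.951 × 10⁻²⁰ J.
p = √(2mKE) = √(2 × 1.674 × 10⁻²⁷ × 4.951 × 10⁻²⁰) = 1.287 × 10⁻²³ kg·m/s.
λ = h/p = 5.15 × 10⁻¹¹ m = 51.5 pm.

λ = 51.5 pm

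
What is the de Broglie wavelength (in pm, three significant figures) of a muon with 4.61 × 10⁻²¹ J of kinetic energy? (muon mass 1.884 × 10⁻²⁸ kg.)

p = √(2mKE) = √(2 × 1.884 × 10⁻²⁸ × 4.610 × 10⁻²¹) = 1.318 × 10⁻²⁴ kg·m/s.
λ = h/p = 6.626 × 10⁻³⁴ / 1.318 × 10⁻²⁴ = 5.03 × 10⁻¹⁰ m = 503 pm.

λ = 503 pm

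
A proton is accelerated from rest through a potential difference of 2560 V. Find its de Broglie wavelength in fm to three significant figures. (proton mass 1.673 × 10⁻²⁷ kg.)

λ = 566 fm

KE = eV = 1.602 × 10⁻¹⁹ × 2560 = 4.101 × 10⁻¹⁶ J.
p = √(2mKE) = √(2 × 1.673 × 10⁻²⁷ × 4.101 × 10⁻¹⁶) = 1.171 × 10⁻²¹ kg·m/s.
λ = h/p = 6.626 × 10⁻³⁴ / 1.171 × 10⁻²¹ = 5.66 × 10⁻¹³ m = 566 fm.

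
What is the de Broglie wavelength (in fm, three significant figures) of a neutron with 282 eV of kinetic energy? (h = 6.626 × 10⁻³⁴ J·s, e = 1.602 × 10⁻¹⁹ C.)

KE = 282 eV = 4.518 × 10⁻¹⁷ J.
p = √(2mKE) = √(2 × 1.675 × 10⁻²⁷ × 4.518 × 10⁻¹⁷) = 3.890 × 10⁻²² kg·m/s.
λ = h/p = 6.626 × 10⁻³⁴ / 3.890 × 10⁻²² = 1.70 × 10⁻¹² m = 1700 fm.

λ = 1700 fm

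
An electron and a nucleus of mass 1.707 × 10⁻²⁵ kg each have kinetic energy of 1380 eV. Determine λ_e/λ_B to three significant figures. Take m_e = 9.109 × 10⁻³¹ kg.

λ_e/λ_B = 433

At fixed KE, p = √(2mKE) so λ = h/p ∝ 1/√m.
λ_e/λ_B = √(m_B/m_e) = √(1.707 × 10⁻²⁵/9.109 × 10⁻³¹) = √(1.874 × 10⁵) = 433.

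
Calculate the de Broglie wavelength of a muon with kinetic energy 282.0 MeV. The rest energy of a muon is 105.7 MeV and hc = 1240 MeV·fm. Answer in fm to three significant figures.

λ = 3.32 fm

Total energy E = KE + m₀c² = 282.0 + 105.7 = 387.7 MeV.
(pc)² = E² − (m₀c²)² = (387.7)² − (105.7)² = 1.391 × 10⁵ MeV², so pc = 373.0 MeV.
λ = hc/(pc) = 1240 MeV·fm / 373.0 MeV = 3.32 fm.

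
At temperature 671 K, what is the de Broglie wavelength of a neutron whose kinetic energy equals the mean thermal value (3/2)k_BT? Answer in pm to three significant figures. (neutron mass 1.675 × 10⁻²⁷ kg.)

λ = 97.1 pm

KE = (3/2)k_BT = 1.5 × 1.381 × 10⁻²³ × 671 = 1.390 × 10⁻²⁰ J.
p = √(2mKE) = √(2 × 1.675 × 10⁻²⁷ × 1.390 × 10⁻²⁰) = 6.824 × 10⁻²⁴ kg·m/s.
λ = h/p = 9.71 × 10⁻¹¹ m = 97.1 pm.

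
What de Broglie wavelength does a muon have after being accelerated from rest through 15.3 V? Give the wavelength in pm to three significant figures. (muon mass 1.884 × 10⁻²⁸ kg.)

λ = 21.8 pm

KE = eV = 1.602 × 10⁻¹⁹ × 15.30 = 2.451 × 10⁻¹⁸ J.
p = √(2mKE) = √(2 × 1.884 × 10⁻²⁸ × 2.451 × 10⁻¹⁸) = 3.039 × 10⁻²³ kg·m/s.
λ = h/p = 6.626 × 10⁻³⁴ / 3.039 × 10⁻²³ = 2.18 × 10⁻¹¹ m = 21.8 pm.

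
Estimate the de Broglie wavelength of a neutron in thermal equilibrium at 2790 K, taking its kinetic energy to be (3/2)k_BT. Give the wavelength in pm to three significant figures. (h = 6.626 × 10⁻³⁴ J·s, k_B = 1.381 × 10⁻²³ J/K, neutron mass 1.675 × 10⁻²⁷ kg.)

λ = 47.6 pm

KE = (3/2)k_BT = 1.5 × 1.381 × 10⁻²³ × 2790 = 5.779 × 10⁻²⁰ J.
p = √(2mKE) = √(2 × 1.675 × 10⁻²⁷ × 5.779 × 10⁻²⁰) = 1.391 × 10⁻²³ kg·m/s.
λ = h/p = 4.76 × 10⁻¹¹ m = 47.6 pm.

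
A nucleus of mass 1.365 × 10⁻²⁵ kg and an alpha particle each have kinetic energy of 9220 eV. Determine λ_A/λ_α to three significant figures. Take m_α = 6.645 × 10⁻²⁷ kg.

At fixed KE, p = √(2mKE) so λ = h/p ∝ 1/√m.
λ_A/λ_α = √(m_α/m_A) = √(6.645 × 10⁻²⁷/1.365 × 10⁻²⁵) = √(0.04868) = 0.221.

λ_A/λ_α = 0.221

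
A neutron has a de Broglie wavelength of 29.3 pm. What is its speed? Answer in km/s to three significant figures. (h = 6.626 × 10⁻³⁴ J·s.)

v = 13.5 km/s

p = h/λ = 6.626 × 10⁻³⁴ / 2.930 × 10⁻¹¹ = 2.261 × 10⁻²³ kg·m/s.
v = p/m = 2.261 × 10⁻²³ / 1.675 × 10⁻²⁷ = 1.35 × 10⁴ m/s = 13.5 km/s.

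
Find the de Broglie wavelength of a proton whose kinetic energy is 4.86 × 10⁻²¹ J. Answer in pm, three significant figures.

p = √(2mKE) = √(2 × 1.673 × 10⁻²⁷ × 4.860 × 10⁻²¹) = 4.033 × 10⁻²⁴ kg·m/s.
λ = h/p = 6.626 × 10⁻³⁴ / 4.033 × 10⁻²⁴ = 1.64 × 10⁻¹⁰ m = 164 pm.

λ = 164 pm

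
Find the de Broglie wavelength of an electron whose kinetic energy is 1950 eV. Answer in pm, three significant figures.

KE = 1950 eV = 3.124 × 10⁻¹⁶ J.
p = √(2mKE) = √(2 × 9.109 × 10⁻³¹ × 3.124 × 10⁻¹⁶) = 2.386 × 10⁻²³ kg·m/s.
λ = h/p = 6.626 × 10⁻³⁴ / 2.386 × 10⁻²³ = 2.78 × 10⁻¹¹ m = 27.8 pm.

λ = 27.8 pm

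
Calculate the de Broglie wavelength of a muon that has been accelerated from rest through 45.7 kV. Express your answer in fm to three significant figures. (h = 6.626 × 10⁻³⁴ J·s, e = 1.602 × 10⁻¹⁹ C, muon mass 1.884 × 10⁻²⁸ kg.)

λ = 399 fm

KE = eV = 1.602 × 10⁻¹⁹ × 4.570 × 10⁴ = 7.321 × 10⁻¹⁵ J.
p = √(2mKE) = √(2 × 1.884 × 10⁻²⁸ × 7.321 × 10⁻¹⁵) = 1.661 × 10⁻²¹ kg·m/s.
λ = h/p = 6.626 × 10⁻³⁴ / 1.661 × 10⁻²¹ = 3.99 × 10⁻¹³ m = 399 fm.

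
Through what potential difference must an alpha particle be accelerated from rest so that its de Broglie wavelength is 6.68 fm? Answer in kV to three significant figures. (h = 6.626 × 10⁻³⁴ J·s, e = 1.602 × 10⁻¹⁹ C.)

p = h/λ = 6.626 × 10⁻³⁴ / 6.680 × 10⁻¹⁵ = 9.919 × 10⁻²⁰ kg·m/s.
KE = p²/(2m) = 7.403 × 10⁻¹³ J.
V = KE/2e = 7.403 × 10⁻¹³ / (2 × 1.602 × 10⁻¹⁹) = 2310 kV.

V = 2310 kV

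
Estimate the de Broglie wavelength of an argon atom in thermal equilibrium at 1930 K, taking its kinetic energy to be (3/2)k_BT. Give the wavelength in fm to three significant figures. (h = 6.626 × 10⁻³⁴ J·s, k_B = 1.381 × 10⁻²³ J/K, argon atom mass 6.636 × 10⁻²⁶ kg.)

KE = (3/2)k_BT = 1.5 × 1.381 × 10⁻²³ × 1930 = 3.998 × 10⁻²⁰ J.
p = √(2mKE) = √(2 × 6.636 × 10⁻²⁶ × 3.998 × 10⁻²⁰) = 7.284 × 10⁻²³ kg·m/s.
λ = h/p = 9.10 × 10⁻¹² m = 9100 fm.

λ = 9100 fm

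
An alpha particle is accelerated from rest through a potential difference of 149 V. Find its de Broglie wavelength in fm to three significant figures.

KE = 2eV = 2 × 1.602 × 10⁻¹⁹ × 149.0 = 4.774 × 10⁻¹⁷ J.
p = √(2mKE) = √(2 × 6.645 × 10⁻²⁷ × 4.774 × 10⁻¹⁷) = 7.965 × 10⁻²² kg·m/s.
λ = h/p = 6.626 × 10⁻³⁴ / 7.965 × 10⁻²² = 8.32 × 10⁻¹³ m = 832 fm.

λ = 832 fm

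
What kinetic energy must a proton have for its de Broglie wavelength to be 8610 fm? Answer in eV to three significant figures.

KE = 11.0 eV

p = h/λ = 6.626 × 10⁻³⁴ / 8.610 × 10⁻¹² = 7.696 × 10⁻²³ kg·m/s.
KE = p²/(2m) = (7.696 × 10⁻²³)² / (2 × 1.673 × 10⁻²⁷) = 1.770 × 10⁻¹⁸ J = 11.0 eV.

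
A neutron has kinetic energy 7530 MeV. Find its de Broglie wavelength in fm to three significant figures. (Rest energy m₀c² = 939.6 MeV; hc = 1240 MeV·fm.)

Total energy E = KE + m₀c² = 7530 + 939.6 = 8469.6 MeV.
(pc)² = E² − (m₀c²)² = (8469.6)² − (939.6)² = 7.085 × 10⁷ MeV², so pc = 8417 MeV.
λ = hc/(pc) = 1240 MeV·fm / 8417 MeV = 0.147 fm.

λ = 0.147 fm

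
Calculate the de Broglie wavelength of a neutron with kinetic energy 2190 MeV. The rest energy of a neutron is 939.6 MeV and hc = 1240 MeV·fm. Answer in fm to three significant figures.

λ = 0.415 fm

Total energy E = KE + m₀c² = 2190 + 939.6 = 3129.6 MeV.
(pc)² = E² − (m₀c²)² = (3129.6)² − (939.6)² = 8.912 × 10⁶ MeV², so pc = 2985 MeV.
λ = hc/(pc) = 1240 MeV·fm / 2985 MeV = 0.415 fm.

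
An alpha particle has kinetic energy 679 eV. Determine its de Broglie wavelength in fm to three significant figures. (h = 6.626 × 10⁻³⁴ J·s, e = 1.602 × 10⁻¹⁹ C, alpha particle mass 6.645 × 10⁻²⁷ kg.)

KE = 679 eV = 1.088 × 10⁻¹⁶ J.
p = √(2mKE) = √(2 × 6.645 × 10⁻²⁷ × 1.088 × 10⁻¹⁶) = 1.202 × 10⁻²¹ kg·m/s.
λ = h/p = 6.626 × 10⁻³⁴ / 1.202 × 10⁻²¹ = 5.51 × 10⁻¹³ m = 551 fm.

λ = 551 fm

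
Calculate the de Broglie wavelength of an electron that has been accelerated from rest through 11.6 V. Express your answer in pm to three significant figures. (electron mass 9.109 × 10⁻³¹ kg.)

KE = eV = 1.602 × 10⁻¹⁹ × 11.60 = 1.858 × 10⁻¹⁸ J.
p = √(2mKE) = √(2 × 9.109 × 10⁻³¹ × 1.858 × 10⁻¹⁸) = 1.840 × 10⁻²⁴ kg·m/s.
λ = h/p = 6.626 × 10⁻³⁴ / 1.840 × 10⁻²⁴ = 3.60 × 10⁻¹⁰ m = 360 pm.

λ = 360 pm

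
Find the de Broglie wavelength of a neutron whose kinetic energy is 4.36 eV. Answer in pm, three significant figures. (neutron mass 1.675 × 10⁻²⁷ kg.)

λ = 13.7 pm

KE = 4.36 eV = 6.985 × 10⁻¹⁹ J.
p = √(2mKE) = √(2 × 1.675 × 10⁻²⁷ × 6.985 × 10⁻¹⁹) = 4.837 × 10⁻²³ kg·m/s.
λ = h/p = 6.626 × 10⁻³⁴ / 4.837 × 10⁻²³ = 1.37 × 10⁻¹¹ m = 13.7 pm.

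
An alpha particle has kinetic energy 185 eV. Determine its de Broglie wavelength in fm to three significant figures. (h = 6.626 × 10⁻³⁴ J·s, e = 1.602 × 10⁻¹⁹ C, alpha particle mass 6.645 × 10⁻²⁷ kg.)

KE = 185 eV = 2.964 × 10⁻¹⁷ J.
p = √(2mKE) = √(2 × 6.645 × 10⁻²⁷ × 2.964 × 10⁻¹⁷) = 6.276 × 10⁻²² kg·m/s.
λ = h/p = 6.626 × 10⁻³⁴ / 6.276 × 10⁻²² = 1.06 × 10⁻¹² m = 1060 fm.

λ = 1060 fm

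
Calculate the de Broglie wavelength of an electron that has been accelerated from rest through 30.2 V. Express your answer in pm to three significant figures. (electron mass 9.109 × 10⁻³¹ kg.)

KE = eV = 1.602 × 10⁻¹⁹ × 30.20 = 4.838 × 10⁻¹⁸ J.
p = √(2mKE) = √(2 × 9.109 × 10⁻³¹ × 4.838 × 10⁻¹⁸) = 2.969 × 10⁻²⁴ kg·m/s.
λ = h/p = 6.626 × 10⁻³⁴ / 2.969 × 10⁻²⁴ = 2.23 × 10⁻¹⁰ m = 223 pm.

λ = 223 pm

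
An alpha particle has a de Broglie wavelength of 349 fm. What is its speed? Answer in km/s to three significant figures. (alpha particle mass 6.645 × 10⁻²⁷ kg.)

v = 286 km/s

p = h/λ = 6.626 × 10⁻³⁴ / 3.490 × 10⁻¹³ = 1.899 × 10⁻²¹ kg·m/s.
v = p/m = 1.899 × 10⁻²¹ / 6.645 × 10⁻²⁷ = 2.86 × 10⁵ m/s = 286 km/s.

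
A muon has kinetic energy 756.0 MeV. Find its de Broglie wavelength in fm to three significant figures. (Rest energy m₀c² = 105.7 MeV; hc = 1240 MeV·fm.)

λ = 1.45 fm

Total energy E = KE + m₀c² = 756.0 + 105.7 = 861.7 MeV.
(pc)² = E² − (m₀c²)² = (861.7)² − (105.7)² = 7.314 × 10⁵ MeV², so pc = 855.2 MeV.
λ = hc/(pc) = 1240 MeV·fm / 855.2 MeV = 1.45 fm.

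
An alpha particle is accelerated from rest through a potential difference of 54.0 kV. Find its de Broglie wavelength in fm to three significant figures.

KE = 2eV = 2 × 1.602 × 10⁻¹⁹ × 5.400 × 10⁴ = 1.730 × 10⁻¹⁴ J.
p = √(2mKE) = √(2 × 6.645 × 10⁻²⁷ × 1.730 × 10⁻¹⁴) = 1.516 × 10⁻²⁰ kg·m/s.
λ = h/p = 6.626 × 10⁻³⁴ / 1.516 × 10⁻²⁰ = 4.37 × 10⁻¹⁴ m = 43.7 fm.

λ = 43.7 fm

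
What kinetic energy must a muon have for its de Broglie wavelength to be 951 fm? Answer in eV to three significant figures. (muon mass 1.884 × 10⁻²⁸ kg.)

KE = 8040 eV

p = h/λ = 6.626 × 10⁻³⁴ / 9.510 × 10⁻¹³ = 6.967 × 10⁻²² kg·m/s.
KE = p²/(2m) = (6.967 × 10⁻²²)² / (2 × 1.884 × 10⁻²⁸) = 1.288 × 10⁻¹⁵ J = 8040 eV.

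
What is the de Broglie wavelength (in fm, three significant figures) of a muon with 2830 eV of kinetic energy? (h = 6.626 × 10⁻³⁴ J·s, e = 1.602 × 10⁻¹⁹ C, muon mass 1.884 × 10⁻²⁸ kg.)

KE = 2830 eV = 4.534 × 10⁻¹⁶ J.
p = √(2mKE) = √(2 × 1.884 × 10⁻²⁸ × 4.534 × 10⁻¹⁶) = 4.133 × 10⁻²² kg·m/s.
λ = h/p = 6.626 × 10⁻³⁴ / 4.133 × 10⁻²² = 1.60 × 10⁻¹² m = 1600 fm.

λ = 1600 fm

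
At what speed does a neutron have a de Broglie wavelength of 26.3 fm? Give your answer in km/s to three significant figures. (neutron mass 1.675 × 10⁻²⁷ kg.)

v = 1.50 × 10⁴ km/s

p = h/λ = 6.626 × 10⁻³⁴ / 2.630 × 10⁻¹⁴ = 2.519 × 10⁻²⁰ kg·m/s.
v = p/m = 2.519 × 10⁻²⁰ / 1.675 × 10⁻²⁷ = 1.50 × 10⁷ m/s = 1.50 × 10⁴ km/s.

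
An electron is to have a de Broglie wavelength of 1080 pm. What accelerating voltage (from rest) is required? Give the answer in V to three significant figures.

p = h/λ = 6.626 × 10⁻³⁴ / 1.080 × 10⁻⁹ = 6.135 × 10⁻²⁵ kg·m/s.
KE = p²/(2m) = 2.066 × 10⁻¹⁹ J.
V = KE/e = 2.066 × 10⁻¹⁹ / (1.602 × 10⁻¹⁹) = 1.29 V.

V = 1.29 V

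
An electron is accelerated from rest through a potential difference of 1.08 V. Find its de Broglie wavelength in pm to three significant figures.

λ = 1180 pm

KE = eV = 1.602 × 10⁻¹⁹ × 1.080 = 1.730 × 10⁻¹⁹ J.
p = √(2mKE) = √(2 × 9.109 × 10⁻³¹ × 1.730 × 10⁻¹⁹) = 5.614 × 10⁻²⁵ kg·m/s.
λ = h/p = 6.626 × 10⁻³⁴ / 5.614 × 10⁻²⁵ = 1.18 × 10⁻⁹ m = 1180 pm.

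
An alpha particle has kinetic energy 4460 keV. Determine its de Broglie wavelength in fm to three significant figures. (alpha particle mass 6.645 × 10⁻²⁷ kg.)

KE = 4460 keV = 7.145 × 10⁻¹³ J.
p = √(2mKE) = √(2 × 6.645 × 10⁻²⁷ × 7.145 × 10⁻¹³) = 9.745 × 10⁻²⁰ kg·m/s.
λ = h/p = 6.626 × 10⁻³⁴ / 9.745 × 10⁻²⁰ = 6.80 × 10⁻¹⁵ m = 6.80 fm.

λ = 6.80 fm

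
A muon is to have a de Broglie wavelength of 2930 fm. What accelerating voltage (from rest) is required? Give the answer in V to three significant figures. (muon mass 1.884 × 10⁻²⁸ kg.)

p = h/λ = 6.626 × 10⁻³⁴ / 2.930 × 10⁻¹² = 2.261 × 10⁻²² kg·m/s.
KE = p²/(2m) = 1.357 × 10⁻¹⁶ J.
V = KE/e = 1.357 × 10⁻¹⁶ / (1.602 × 10⁻¹⁹) = 847 V.

V = 847 V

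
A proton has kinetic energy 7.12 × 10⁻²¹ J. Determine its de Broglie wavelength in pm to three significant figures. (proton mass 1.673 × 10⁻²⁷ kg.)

λ = 136 pm

p = √(2mKE) = √(2 × 1.673 × 10⁻²⁷ × 7.120 × 10⁻²¹) = 4.881 × 10⁻²⁴ kg·m/s.
λ = h/p = 6.626 × 10⁻³⁴ / 4.881 × 10⁻²⁴ = 1.36 × 10⁻¹⁰ m = 136 pm.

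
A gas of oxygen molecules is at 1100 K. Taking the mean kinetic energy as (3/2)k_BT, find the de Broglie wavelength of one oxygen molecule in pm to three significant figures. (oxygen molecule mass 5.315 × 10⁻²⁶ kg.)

KE = (3/2)k_BT = 1.5 × 1.381 × 10⁻²³ × 1100 = 2.279 × 10⁻²⁰ J.
p = √(2mKE) = √(2 × 5.315 × 10⁻²⁶ × 2.279 × 10⁻²⁰) = 4.922 × 10⁻²³ kg·m/s.
λ = h/p = 1.35 × 10⁻¹¹ m = 13.5 pm.

λ = 13.5 pm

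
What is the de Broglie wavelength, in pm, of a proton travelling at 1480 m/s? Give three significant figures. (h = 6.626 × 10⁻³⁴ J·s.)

p = mv = 1.673 × 10⁻²⁷ × 1480 = 2.476 × 10⁻²⁴ kg·m/s.
λ = h/p = 6.626 × 10⁻³⁴ / 2.476 × 10⁻²⁴ = 2.68 × 10⁻¹⁰ m = 268 pm.

λ = 268 pm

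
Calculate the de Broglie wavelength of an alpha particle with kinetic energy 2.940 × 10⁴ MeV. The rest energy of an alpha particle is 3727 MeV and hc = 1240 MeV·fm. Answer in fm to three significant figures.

Total energy E = KE + m₀c² = 2.940 × 10⁴ + 3727 = 33127 MeV.
(pc)² = E² − (m₀c²)² = (33127)² − (3727)² = 1.084 × 10⁹ MeV², so pc = 3.292 × 10⁴ MeV.
λ = hc/(pc) = 1240 MeV·fm / 3.292 × 10⁴ MeV = 0.0377 fm.

λ = 0.0377 fm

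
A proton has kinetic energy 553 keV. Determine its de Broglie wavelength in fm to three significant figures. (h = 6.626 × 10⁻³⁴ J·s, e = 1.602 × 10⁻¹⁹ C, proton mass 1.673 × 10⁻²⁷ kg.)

KE = 553 keV = 8.859 × 10⁻¹⁴ J.
p = √(2mKE) = √(2 × 1.673 × 10⁻²⁷ × 8.859 × 10⁻¹⁴) = 1.722 × 10⁻²⁰ kg·m/s.
λ = h/p = 6.626 × 10⁻³⁴ / 1.722 × 10⁻²⁰ = 3.85 × 10⁻¹⁴ m = 38.5 fm.

λ = 38.5 fm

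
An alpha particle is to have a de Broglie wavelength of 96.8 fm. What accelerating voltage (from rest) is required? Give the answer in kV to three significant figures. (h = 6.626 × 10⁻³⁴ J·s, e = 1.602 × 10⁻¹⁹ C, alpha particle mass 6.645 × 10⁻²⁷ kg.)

p = h/λ = 6.626 × 10⁻³⁴ / 9.680 × 10⁻¹⁴ = 6.845 × 10⁻²¹ kg·m/s.
KE = p²/(2m) = 3.526 × 10⁻¹⁵ J.
V = KE/2e = 3.526 × 10⁻¹⁵ / (2 × 1.602 × 10⁻¹⁹) = 11.0 kV.

V = 11.0 kV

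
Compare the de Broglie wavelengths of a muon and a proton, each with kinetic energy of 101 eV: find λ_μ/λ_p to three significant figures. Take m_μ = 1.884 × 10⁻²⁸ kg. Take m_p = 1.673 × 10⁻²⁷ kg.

At fixed KE, p = √(2mKE) so λ = h/p ∝ 1/√m.
λ_μ/λ_p = √(m_p/m_μ) = √(1.673 × 10⁻²⁷/1.884 × 10⁻²⁸) = √(8.880) = 2.98.

λ_μ/λ_p = 2.98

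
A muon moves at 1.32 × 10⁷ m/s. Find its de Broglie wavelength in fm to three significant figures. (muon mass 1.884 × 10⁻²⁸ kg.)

p = mv = 1.884 × 10⁻²⁸ × 1.32 × 10⁷ = 2.487 × 10⁻²¹ kg·m/s.
λ = h/p = 6.626 × 10⁻³⁴ / 2.487 × 10⁻²¹ = 2.66 × 10⁻¹³ m = 266 fm.

λ = 266 fm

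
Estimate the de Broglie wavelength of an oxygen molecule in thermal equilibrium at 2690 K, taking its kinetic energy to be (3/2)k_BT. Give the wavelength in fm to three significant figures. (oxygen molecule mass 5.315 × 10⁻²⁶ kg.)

KE = (3/2)k_BT = 1.5 × 1.381 × 10⁻²³ × 2690 = 5.572 × 10⁻²⁰ J.
p = √(2mKE) = √(2 × 5.315 × 10⁻²⁶ × 5.572 × 10⁻²⁰) = 7.696 × 10⁻²³ kg·m/s.
λ = h/p = 8.61 × 10⁻¹² m = 8610 fm.

λ = 8610 fm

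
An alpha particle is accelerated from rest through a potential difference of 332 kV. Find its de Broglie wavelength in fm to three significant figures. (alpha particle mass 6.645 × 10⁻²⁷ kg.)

λ = 17.6 fm

KE = 2eV = 2 × 1.602 × 10⁻¹⁹ × 3.320 × 10⁵ = 1.064 × 10⁻¹³ J.
p = √(2mKE) = √(2 × 6.645 × 10⁻²⁷ × 1.064 × 10⁻¹³) = 3.760 × 10⁻²⁰ kg·m/s.
λ = h/p = 6.626 × 10⁻³⁴ / 3.760 × 10⁻²⁰ = 1.76 × 10⁻¹⁴ m = 17.6 fm.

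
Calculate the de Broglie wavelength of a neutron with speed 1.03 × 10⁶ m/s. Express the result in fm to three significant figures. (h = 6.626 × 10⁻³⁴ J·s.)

λ = 384 fm

p = mv = 1.675 × 10⁻²⁷ × 1.03 × 10⁶ = 1.725 × 10⁻²¹ kg·m/s.
λ = h/p = 6.626 × 10⁻³⁴ / 1.725 × 10⁻²¹ = 3.84 × 10⁻¹³ m = 384 fm.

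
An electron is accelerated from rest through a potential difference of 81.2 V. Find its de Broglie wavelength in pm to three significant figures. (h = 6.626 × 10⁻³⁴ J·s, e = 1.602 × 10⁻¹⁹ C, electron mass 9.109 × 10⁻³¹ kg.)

KE = eV = 1.602 × 10⁻¹⁹ × 81.20 = 1.301 × 10⁻¹⁷ J.
p = √(2mKE) = √(2 × 9.109 × 10⁻³¹ × 1.301 × 10⁻¹⁷) = 4.868 × 10⁻²⁴ kg·m/s.
λ = h/p = 6.626 × 10⁻³⁴ / 4.868 × 10⁻²⁴ = 1.36 × 10⁻¹⁰ m = 136 pm.

λ = 136 pm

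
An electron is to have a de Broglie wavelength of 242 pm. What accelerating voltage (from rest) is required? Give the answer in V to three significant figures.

p = h/λ = 6.626 × 10⁻³⁴ / 2.420 × 10⁻¹⁰ = 2.738 × 10⁻²⁴ kg·m/s.
KE = p²/(2m) = 4.115 × 10⁻¹⁸ J.
V = KE/e = 4.115 × 10⁻¹⁸ / (1.602 × 10⁻¹⁹) = 25.7 V.

V = 25.7 V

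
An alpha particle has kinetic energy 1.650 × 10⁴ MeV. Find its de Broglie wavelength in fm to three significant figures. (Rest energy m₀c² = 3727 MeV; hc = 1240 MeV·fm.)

λ = 0.0624 fm

Total energy E = KE + m₀c² = 1.650 × 10⁴ + 3727 = 20227 MeV.
(pc)² = E² − (m₀c²)² = (20227)² − (3727)² = 3.952 × 10⁸ MeV², so pc = 1.988 × 10⁴ MeV.
λ = hc/(pc) = 1240 MeV·fm / 1.988 × 10⁴ MeV = 0.0624 fm.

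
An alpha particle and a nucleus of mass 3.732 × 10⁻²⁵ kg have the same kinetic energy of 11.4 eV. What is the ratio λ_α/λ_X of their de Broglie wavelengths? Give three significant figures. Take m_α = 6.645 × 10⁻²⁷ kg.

λ_α/λ_X = 7.49

At fixed KE, p = √(2mKE) so λ = h/p ∝ 1/√m.
λ_α/λ_X = √(m_X/m_α) = √(3.732 × 10⁻²⁵/6.645 × 10⁻²⁷) = √(56.16) = 7.49.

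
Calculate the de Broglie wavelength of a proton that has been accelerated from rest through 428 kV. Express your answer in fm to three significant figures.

λ = 43.7 fm

KE = eV = 1.602 × 10⁻¹⁹ × 4.280 × 10⁵ = 6.857 × 10⁻¹⁴ J.
p = √(2mKE) = √(2 × 1.673 × 10⁻²⁷ × 6.857 × 10⁻¹⁴) = 1.515 × 10⁻²⁰ kg·m/s.
λ = h/p = 6.626 × 10⁻³⁴ / 1.515 × 10⁻²⁰ = 4.37 × 10⁻¹⁴ m = 43.7 fm.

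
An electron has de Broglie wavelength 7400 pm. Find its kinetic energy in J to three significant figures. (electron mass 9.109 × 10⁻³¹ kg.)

KE = 4.40 × 10⁻²¹ J

p = h/λ = 6.626 × 10⁻³⁴ / 7.400 × 10⁻⁹ = 8.954 × 10⁻²⁶ kg·m/s.
KE = p²/(2m) = (8.954 × 10⁻²⁶)² / (2 × 9.109 × 10⁻³¹) = 4.401 × 10⁻²¹ J = 4.40 × 10⁻²¹ J.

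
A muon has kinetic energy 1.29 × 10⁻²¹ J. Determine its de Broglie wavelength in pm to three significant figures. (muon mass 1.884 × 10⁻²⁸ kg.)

p = √(2mKE) = √(2 × 1.884 × 10⁻²⁸ × 1.290 × 10⁻²¹) = 6.972 × 10⁻²⁵ kg·m/s.
λ = h/p = 6.626 × 10⁻³⁴ / 6.972 × 10⁻²⁵ = 9.50 × 10⁻¹⁰ m = 950 pm.

λ = 950 pm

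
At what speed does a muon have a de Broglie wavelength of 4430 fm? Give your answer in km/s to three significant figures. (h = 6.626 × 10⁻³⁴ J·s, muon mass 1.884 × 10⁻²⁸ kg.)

p = h/λ = 6.626 × 10⁻³⁴ / 4.430 × 10⁻¹² = 1.496 × 10⁻²² kg·m/s.
v = p/m = 1.496 × 10⁻²² / 1.884 × 10⁻²⁸ = 7.94 × 10⁵ m/s = 794 km/s.

v = 794 km/s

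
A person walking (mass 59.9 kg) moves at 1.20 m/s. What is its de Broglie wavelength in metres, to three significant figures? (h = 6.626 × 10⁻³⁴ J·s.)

λ = 9.22 × 10⁻³⁶ m

p = mv = 59.9 × 1.20 = 7.188 × 10¹ kg·m/s.
λ = h/p = 6.626 × 10⁻³⁴ / 7.188 × 10¹ = 9.22 × 10⁻³⁶ m.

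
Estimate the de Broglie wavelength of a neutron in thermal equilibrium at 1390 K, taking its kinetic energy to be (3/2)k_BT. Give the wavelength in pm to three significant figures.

KE = (3/2)k_BT = 1.5 × 1.381 × 10⁻²³ × 1390 = 2.879 × 10⁻²⁰ J.
p = √(2mKE) = √(2 × 1.675 × 10⁻²⁷ × 2.879 × 10⁻²⁰) = 9.821 × 10⁻²⁴ kg·m/s.
λ = h/p = 6.75 × 10⁻¹¹ m = 67.5 pm.

λ = 67.5 pm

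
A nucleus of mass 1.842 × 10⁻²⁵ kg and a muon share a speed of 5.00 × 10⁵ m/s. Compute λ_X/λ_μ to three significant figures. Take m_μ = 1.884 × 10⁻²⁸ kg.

λ_X/λ_μ = 1.02 × 10⁻³

At fixed v, p = mv so λ = h/(mv) ∝ 1/m.
λ_X/λ_μ = m_μ/m_X = 1.884 × 10⁻²⁸/1.842 × 10⁻²⁵ = 1.02 × 10⁻³.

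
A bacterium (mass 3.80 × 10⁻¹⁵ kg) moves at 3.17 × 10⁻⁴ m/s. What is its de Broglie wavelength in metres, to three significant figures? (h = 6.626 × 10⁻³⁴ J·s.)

λ = 5.50 × 10⁻¹⁶ m

p = mv = 3.80 × 10⁻¹⁵ × 3.17 × 10⁻⁴ = 1.205 × 10⁻¹⁸ kg·m/s.
λ = h/p = 6.626 × 10⁻³⁴ / 1.205 × 10⁻¹⁸ = 5.50 × 10⁻¹⁶ m.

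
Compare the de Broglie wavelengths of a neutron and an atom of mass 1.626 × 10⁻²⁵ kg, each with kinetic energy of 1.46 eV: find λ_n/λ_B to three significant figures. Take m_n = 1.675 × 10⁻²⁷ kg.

At fixed KE, p = √(2mKE) so λ = h/p ∝ 1/√m.
λ_n/λ_B = √(m_B/m_n) = √(1.626 × 10⁻²⁵/1.675 × 10⁻²⁷) = √(97.07) = 9.85.

λ_n/λ_B = 9.85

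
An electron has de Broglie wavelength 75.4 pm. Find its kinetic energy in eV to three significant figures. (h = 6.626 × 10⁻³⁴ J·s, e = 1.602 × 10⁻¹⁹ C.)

p = h/λ = 6.626 × 10⁻³⁴ / 7.540 × 10⁻¹¹ = 8.788 × 10⁻²⁴ kg·m/s.
KE = p²/(2m) = (8.788 × 10⁻²⁴)² / (2 × 9.109 × 10⁻³¹) = 4.239 × 10⁻¹⁷ J = 265 eV.

KE = 265 eV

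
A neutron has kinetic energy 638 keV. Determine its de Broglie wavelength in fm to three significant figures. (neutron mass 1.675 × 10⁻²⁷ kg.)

KE = 638 keV = 1.022 × 10⁻¹³ J.
p = √(2mKE) = √(2 × 1.675 × 10⁻²⁷ × 1.022 × 10⁻¹³) = 1.850 × 10⁻²⁰ kg·m/s.
λ = h/p = 6.626 × 10⁻³⁴ / 1.850 × 10⁻²⁰ = 3.58 × 10⁻¹⁴ m = 35.8 fm.

λ = 35.8 fm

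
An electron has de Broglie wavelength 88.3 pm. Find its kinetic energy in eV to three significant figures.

KE = 193 eV

p = h/λ = 6.626 × 10⁻³⁴ / 8.830 × 10⁻¹¹ = 7.504 × 10⁻²⁴ kg·m/s.
KE = p²/(2m) = (7.504 × 10⁻²⁴)² / (2 × 9.109 × 10⁻³¹) = 3.091 × 10⁻¹⁷ J = 193 eV.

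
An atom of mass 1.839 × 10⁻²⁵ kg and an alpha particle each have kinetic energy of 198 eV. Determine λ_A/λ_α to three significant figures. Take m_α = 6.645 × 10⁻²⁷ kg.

At fixed KE, p = √(2mKE) so λ = h/p ∝ 1/√m.
λ_A/λ_α = √(m_α/m_A) = √(6.645 × 10⁻²⁷/1.839 × 10⁻²⁵) = √(0.03613) = 0.190.

λ_A/λ_α = 0.190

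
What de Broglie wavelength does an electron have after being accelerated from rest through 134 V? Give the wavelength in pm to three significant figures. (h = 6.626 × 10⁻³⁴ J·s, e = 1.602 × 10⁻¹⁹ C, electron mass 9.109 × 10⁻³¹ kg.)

λ = 106 pm

KE = eV = 1.602 × 10⁻¹⁹ × 134.0 = 2.147 × 10⁻¹⁷ J.
p = √(2mKE) = √(2 × 9.109 × 10⁻³¹ × 2.147 × 10⁻¹⁷) = 6.254 × 10⁻²⁴ kg·m/s.
λ = h/p = 6.626 × 10⁻³⁴ / 6.254 × 10⁻²⁴ = 1.06 × 10⁻¹⁰ m = 106 pm.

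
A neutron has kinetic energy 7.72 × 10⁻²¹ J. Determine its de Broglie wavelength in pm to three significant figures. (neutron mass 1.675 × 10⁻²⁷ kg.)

p = √(2mKE) = √(2 × 1.675 × 10⁻²⁷ × 7.720 × 10⁻²¹) = 5.085 × 10⁻²⁴ kg·m/s.
λ = h/p = 6.626 × 10⁻³⁴ / 5.085 × 10⁻²⁴ = 1.30 × 10⁻¹⁰ m = 130 pm.

λ = 130 pm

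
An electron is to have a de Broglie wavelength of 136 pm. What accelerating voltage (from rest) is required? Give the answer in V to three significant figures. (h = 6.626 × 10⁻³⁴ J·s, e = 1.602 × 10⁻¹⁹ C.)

p = h/λ = 6.626 × 10⁻³⁴ / 1.360 × 10⁻¹⁰ = 4.872 × 10⁻²⁴ kg·m/s.
KE = p²/(2m) = 1.303 × 10⁻¹⁷ J.
V = KE/e = 1.303 × 10⁻¹⁷ / (1.602 × 10⁻¹⁹) = 81.3 V.

V = 81.3 V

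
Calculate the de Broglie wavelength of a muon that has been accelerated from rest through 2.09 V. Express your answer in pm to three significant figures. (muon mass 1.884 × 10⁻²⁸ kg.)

λ = 59.0 pm

KE = eV = 1.602 × 10⁻¹⁹ × 2.090 = 3.348 × 10⁻¹⁹ J.
p = √(2mKE) = √(2 × 1.884 × 10⁻²⁸ × 3.348 × 10⁻¹⁹) = 1.123 × 10⁻²³ kg·m/s.
λ = h/p = 6.626 × 10⁻³⁴ / 1.123 × 10⁻²³ = 5.90 × 10⁻¹¹ m = 59.0 pm.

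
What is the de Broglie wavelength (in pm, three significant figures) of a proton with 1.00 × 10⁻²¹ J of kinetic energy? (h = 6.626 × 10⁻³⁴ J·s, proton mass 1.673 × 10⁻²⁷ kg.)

λ = 362 pm

p = √(2mKE) = √(2 × 1.673 × 10⁻²⁷ × 1.000 × 10⁻²¹) = 1.829 × 10⁻²⁴ kg·m/s.
λ = h/p = 6.626 × 10⁻³⁴ / 1.829 × 10⁻²⁴ = 3.62 × 10⁻¹⁰ m = 362 pm.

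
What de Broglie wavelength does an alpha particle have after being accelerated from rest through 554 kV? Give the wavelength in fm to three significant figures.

λ = 13.6 fm

KE = 2eV = 2 × 1.602 × 10⁻¹⁹ × 5.540 × 10⁵ = 1.775 × 10⁻¹³ J.
p = √(2mKE) = √(2 × 6.645 × 10⁻²⁷ × 1.775 × 10⁻¹³) = 4.857 × 10⁻²⁰ kg·m/s.
λ = h/p = 6.626 × 10⁻³⁴ / 4.857 × 10⁻²⁰ = 1.36 × 10⁻¹⁴ m = 13.6 fm.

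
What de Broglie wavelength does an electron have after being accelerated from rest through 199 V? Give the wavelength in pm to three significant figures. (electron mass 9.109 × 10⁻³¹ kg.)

λ = 86.9 pm

KE = eV = 1.602 × 10⁻¹⁹ × 199.0 = 3.188 × 10⁻¹⁷ J.
p = √(2mKE) = √(2 × 9.109 × 10⁻³¹ × 3.188 × 10⁻¹⁷) = 7.621 × 10⁻²⁴ kg·m/s.
λ = h/p = 6.626 × 10⁻³⁴ / 7.621 × 10⁻²⁴ = 8.69 × 10⁻¹¹ m = 86.9 pm.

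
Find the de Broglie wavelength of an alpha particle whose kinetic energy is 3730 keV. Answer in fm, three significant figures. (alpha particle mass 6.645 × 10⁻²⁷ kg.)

KE = 3730 keV = 5.975 × 10⁻¹³ J.
p = √(2mKE) = √(2 × 6.645 × 10⁻²⁷ × 5.975 × 10⁻¹³) = 8.911 × 10⁻²⁰ kg·m/s.
λ = h/p = 6.626 × 10⁻³⁴ / 8.911 × 10⁻²⁰ = 7.44 × 10⁻¹⁵ m = 7.44 fm.

λ = 7.44 fm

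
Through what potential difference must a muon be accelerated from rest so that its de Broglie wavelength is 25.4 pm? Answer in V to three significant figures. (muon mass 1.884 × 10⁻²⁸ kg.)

V = 11.3 V

p = h/λ = 6.626 × 10⁻³⁴ / 2.540 × 10⁻¹¹ = 2.609 × 10⁻²³ kg·m/s.
KE = p²/(2m) = 1.806 × 10⁻¹⁸ J.
V = KE/e = 1.806 × 10⁻¹⁸ / (1.602 × 10⁻¹⁹) = 11.3 V.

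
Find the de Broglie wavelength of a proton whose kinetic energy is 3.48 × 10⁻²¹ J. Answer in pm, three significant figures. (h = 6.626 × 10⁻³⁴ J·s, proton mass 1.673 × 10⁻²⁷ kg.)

λ = 194 pm

p = √(2mKE) = √(2 × 1.673 × 10⁻²⁷ × 3.480 × 10⁻²¹) = 3.412 × 10⁻²⁴ kg·m/s.
λ = h/p = 6.626 × 10⁻³⁴ / 3.412 × 10⁻²⁴ = 1.94 × 10⁻¹⁰ m = 194 pm.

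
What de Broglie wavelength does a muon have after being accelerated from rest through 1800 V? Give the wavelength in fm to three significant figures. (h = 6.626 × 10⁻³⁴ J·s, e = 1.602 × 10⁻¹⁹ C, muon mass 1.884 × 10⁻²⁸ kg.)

λ = 2010 fm

KE = eV = 1.602 × 10⁻¹⁹ × 1800 = 2.884 × 10⁻¹⁶ J.
p = √(2mKE) = √(2 × 1.884 × 10⁻²⁸ × 2.884 × 10⁻¹⁶) = 3.296 × 10⁻²² kg·m/s.
λ = h/p = 6.626 × 10⁻³⁴ / 3.296 × 10⁻²² = 2.01 × 10⁻¹² m = 2010 fm.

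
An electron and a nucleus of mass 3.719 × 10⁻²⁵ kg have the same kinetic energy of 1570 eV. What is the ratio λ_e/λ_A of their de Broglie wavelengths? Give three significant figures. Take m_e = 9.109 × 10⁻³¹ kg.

λ_e/λ_A = 639

At fixed KE, p = √(2mKE) so λ = h/p ∝ 1/√m.
λ_e/λ_A = √(m_A/m_e) = √(3.719 × 10⁻²⁵/9.109 × 10⁻³¹) = √(4.083 × 10⁵) = 639.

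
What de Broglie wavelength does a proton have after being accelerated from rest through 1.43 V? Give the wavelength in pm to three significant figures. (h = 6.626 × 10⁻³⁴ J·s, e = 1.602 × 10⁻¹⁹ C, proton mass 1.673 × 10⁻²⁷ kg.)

KE = eV = 1.602 × 10⁻¹⁹ × 1.430 = 2.291 × 10⁻¹⁹ J.
p = √(2mKE) = √(2 × 1.673 × 10⁻²⁷ × 2.291 × 10⁻¹⁹) = 2.769 × 10⁻²³ kg·m/s.
λ = h/p = 6.626 × 10⁻³⁴ / 2.769 × 10⁻²³ = 2.39 × 10⁻¹¹ m = 23.9 pm.

λ = 23.9 pm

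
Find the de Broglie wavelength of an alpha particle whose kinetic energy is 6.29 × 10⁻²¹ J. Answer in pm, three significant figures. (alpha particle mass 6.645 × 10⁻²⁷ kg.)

p = √(2mKE) = √(2 × 6.645 × 10⁻²⁷ × 6.290 × 10⁻²¹) = 9.143 × 10⁻²⁴ kg·m/s.
λ = h/p = 6.626 × 10⁻³⁴ / 9.143 × 10⁻²⁴ = 7.25 × 10⁻¹¹ m = 72.5 pm.

λ = 72.5 pm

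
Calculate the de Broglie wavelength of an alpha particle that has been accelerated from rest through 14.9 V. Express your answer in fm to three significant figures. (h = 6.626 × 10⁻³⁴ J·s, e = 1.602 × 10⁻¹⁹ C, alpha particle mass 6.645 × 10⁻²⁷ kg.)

KE = 2eV = 2 × 1.602 × 10⁻¹⁹ × 14.90 = 4.774 × 10⁻¹⁸ J.
p = √(2mKE) = √(2 × 6.645 × 10⁻²⁷ × 4.774 × 10⁻¹⁸) = 2.519 × 10⁻²² kg·m/s.
λ = h/p = 6.626 × 10⁻³⁴ / 2.519 × 10⁻²² = 2.63 × 10⁻¹² m = 2630 fm.

λ = 2630 fm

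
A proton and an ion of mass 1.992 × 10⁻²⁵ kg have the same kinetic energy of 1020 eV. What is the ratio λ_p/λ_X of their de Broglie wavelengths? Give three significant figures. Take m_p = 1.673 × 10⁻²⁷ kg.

λ_p/λ_X = 10.9

At fixed KE, p = √(2mKE) so λ = h/p ∝ 1/√m.
λ_p/λ_X = √(m_X/m_p) = √(1.992 × 10⁻²⁵/1.673 × 10⁻²⁷) = √(119.1) = 10.9.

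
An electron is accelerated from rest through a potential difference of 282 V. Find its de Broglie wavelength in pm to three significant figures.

λ = 73.0 pm

KE = eV = 1.602 × 10⁻¹⁹ × 282.0 = 4.518 × 10⁻¹⁷ J.
p = √(2mKE) = √(2 × 9.109 × 10⁻³¹ × 4.518 × 10⁻¹⁷) = 9.072 × 10⁻²⁴ kg·m/s.
λ = h/p = 6.626 × 10⁻³⁴ / 9.072 × 10⁻²⁴ = 7.30 × 10⁻¹¹ m = 73.0 pm.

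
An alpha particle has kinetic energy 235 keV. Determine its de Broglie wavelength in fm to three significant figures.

KE = 235 keV = 3.765 × 10⁻¹⁴ J.
p = √(2mKE) = √(2 × 6.645 × 10⁻²⁷ × 3.765 × 10⁻¹⁴) = 2.237 × 10⁻²⁰ kg·m/s.
λ = h/p = 6.626 × 10⁻³⁴ / 2.237 × 10⁻²⁰ = 2.96 × 10⁻¹⁴ m = 29.6 fm.

λ = 29.6 fm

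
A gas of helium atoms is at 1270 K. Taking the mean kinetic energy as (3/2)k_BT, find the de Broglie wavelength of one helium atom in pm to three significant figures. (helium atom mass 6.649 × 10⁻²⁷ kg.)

λ = 35.4 pm

KE = (3/2)k_BT = 1.5 × 1.381 × 10⁻²³ × 1270 = 2.631 × 10⁻²⁰ J.
p = √(2mKE) = √(2 × 6.649 × 10⁻²⁷ × 2.631 × 10⁻²⁰) = 1.870 × 10⁻²³ kg·m/s.
λ = h/p = 3.54 × 10⁻¹¹ m = 35.4 pm.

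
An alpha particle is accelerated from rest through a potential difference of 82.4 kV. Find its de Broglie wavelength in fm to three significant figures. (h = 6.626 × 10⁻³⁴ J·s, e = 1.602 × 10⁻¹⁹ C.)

λ = 35.4 fm

KE = 2eV = 2 × 1.602 × 10⁻¹⁹ × 8.240 × 10⁴ = 2.640 × 10⁻¹⁴ J.
p = √(2mKE) = √(2 × 6.645 × 10⁻²⁷ × 2.640 × 10⁻¹⁴) = 1.873 × 10⁻²⁰ kg·m/s.
λ = h/p = 6.626 × 10⁻³⁴ / 1.873 × 10⁻²⁰ = 3.54 × 10⁻¹⁴ m = 35.4 fm.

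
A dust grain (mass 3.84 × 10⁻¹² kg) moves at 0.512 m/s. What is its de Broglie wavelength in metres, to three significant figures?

λ = 3.37 × 10⁻²² m

p = mv = 3.84 × 10⁻¹² × 0.512 = 1.966 × 10⁻¹² kg·m/s.
λ = h/p = 6.626 × 10⁻³⁴ / 1.966 × 10⁻¹² = 3.37 × 10⁻²² m.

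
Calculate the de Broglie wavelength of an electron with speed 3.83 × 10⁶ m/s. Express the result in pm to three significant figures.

p = mv = 9.109 × 10⁻³¹ × 3.83 × 10⁶ = 3.489 × 10⁻²⁴ kg·m/s.
λ = h/p = 6.626 × 10⁻³⁴ / 3.489 × 10⁻²⁴ = 1.90 × 10⁻¹⁰ m = 190 pm.

λ = 190 pm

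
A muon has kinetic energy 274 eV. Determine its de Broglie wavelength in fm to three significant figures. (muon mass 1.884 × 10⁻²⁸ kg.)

KE = 274 eV = 4.389 × 10⁻¹⁷ J.
p = √(2mKE) = √(2 × 1.884 × 10⁻²⁸ × 4.389 × 10⁻¹⁷) = 1.286 × 10⁻²² kg·m/s.
λ = h/p = 6.626 × 10⁻³⁴ / 1.286 × 10⁻²² = 5.15 × 10⁻¹² m = 5150 fm.

λ = 5150 fm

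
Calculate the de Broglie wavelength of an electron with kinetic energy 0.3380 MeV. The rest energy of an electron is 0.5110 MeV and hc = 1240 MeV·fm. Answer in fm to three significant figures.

Total energy E = KE + m₀c² = 0.3380 + 0.5110 = 0.8490 MeV.
(pc)² = E² − (m₀c²)² = (0.8490)² − (0.5110)² = 0.4597 MeV², so pc = 0.6780 MeV.
λ = hc/(pc) = 1240 MeV·fm / 0.6780 MeV = 1830 fm.

λ = 1830 fm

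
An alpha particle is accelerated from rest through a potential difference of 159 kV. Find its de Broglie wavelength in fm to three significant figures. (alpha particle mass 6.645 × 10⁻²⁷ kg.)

KE = 2eV = 2 × 1.602 × 10⁻¹⁹ × 1.590 × 10⁵ = 5.094 × 10⁻¹⁴ J.
p = √(2mKE) = √(2 × 6.645 × 10⁻²⁷ × 5.094 × 10⁻¹⁴) = 2.602 × 10⁻²⁰ kg·m/s.
λ = h/p = 6.626 × 10⁻³⁴ / 2.602 × 10⁻²⁰ = 2.55 × 10⁻¹⁴ m = 25.5 fm.

λ = 25.5 fm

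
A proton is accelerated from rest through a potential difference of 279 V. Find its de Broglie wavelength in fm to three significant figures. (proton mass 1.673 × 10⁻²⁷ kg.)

KE = eV = 1.602 × 10⁻¹⁹ × 279.0 = 4.470 × 10⁻¹⁷ J.
p = √(2mKE) = √(2 × 1.673 × 10⁻²⁷ × 4.470 × 10⁻¹⁷) = 3.867 × 10⁻²² kg·m/s.
λ = h/p = 6.626 × 10⁻³⁴ / 3.867 × 10⁻²² = 1.71 × 10⁻¹² m = 1710 fm.

λ = 1710 fm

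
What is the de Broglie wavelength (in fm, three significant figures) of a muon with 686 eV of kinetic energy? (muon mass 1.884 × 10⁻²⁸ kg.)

KE = 686 eV = 1.099 × 10⁻¹⁶ J.
p = √(2mKE) = √(2 × 1.884 × 10⁻²⁸ × 1.099 × 10⁻¹⁶) = 2.035 × 10⁻²² kg·m/s.
λ = h/p = 6.626 × 10⁻³⁴ / 2.035 × 10⁻²² = 3.26 × 10⁻¹² m = 3260 fm.

λ = 3260 fm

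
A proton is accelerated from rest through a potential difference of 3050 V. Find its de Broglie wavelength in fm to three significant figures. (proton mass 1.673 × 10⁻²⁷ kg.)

λ = 518 fm

KE = eV = 1.602 × 10⁻¹⁹ × 3050 = 4.886 × 10⁻¹⁶ J.
p = √(2mKE) = √(2 × 1.673 × 10⁻²⁷ × 4.886 × 10⁻¹⁶) = 1.279 × 10⁻²¹ kg·m/s.
λ = h/p = 6.626 × 10⁻³⁴ / 1.279 × 10⁻²¹ = 5.18 × 10⁻¹³ m = 518 fm.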